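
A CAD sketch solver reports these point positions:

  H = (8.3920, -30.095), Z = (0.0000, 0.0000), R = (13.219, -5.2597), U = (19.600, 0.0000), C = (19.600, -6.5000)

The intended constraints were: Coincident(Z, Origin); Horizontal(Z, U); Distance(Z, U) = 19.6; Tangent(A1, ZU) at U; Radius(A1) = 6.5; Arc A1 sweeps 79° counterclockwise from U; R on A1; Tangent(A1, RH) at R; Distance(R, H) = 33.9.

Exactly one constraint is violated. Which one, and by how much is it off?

Distance(R, H) = 33.9 — off by 8.60.

Z = (0.00, 0.00) ✓; Z.y = 0.00, U.y = 0.00 ✓; |ZU| = 19.60 ✓; ∠(CU, UZ) = 90.00° ✓; |CU| = 6.500 ✓; bearing(C→R) − bearing(C→U) = 79.00° ✓; |CR| = 6.500 ✓; ∠(CR, RH) = 90.00° ✓; |RH| = 25.30 ✗.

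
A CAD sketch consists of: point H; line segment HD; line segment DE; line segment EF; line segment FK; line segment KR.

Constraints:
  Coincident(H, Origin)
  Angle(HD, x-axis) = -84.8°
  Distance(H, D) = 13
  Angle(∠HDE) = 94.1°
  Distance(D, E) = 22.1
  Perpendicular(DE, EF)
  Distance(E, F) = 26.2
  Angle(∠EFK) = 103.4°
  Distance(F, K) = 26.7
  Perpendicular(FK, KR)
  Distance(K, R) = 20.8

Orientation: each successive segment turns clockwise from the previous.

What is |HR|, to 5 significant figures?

7.8064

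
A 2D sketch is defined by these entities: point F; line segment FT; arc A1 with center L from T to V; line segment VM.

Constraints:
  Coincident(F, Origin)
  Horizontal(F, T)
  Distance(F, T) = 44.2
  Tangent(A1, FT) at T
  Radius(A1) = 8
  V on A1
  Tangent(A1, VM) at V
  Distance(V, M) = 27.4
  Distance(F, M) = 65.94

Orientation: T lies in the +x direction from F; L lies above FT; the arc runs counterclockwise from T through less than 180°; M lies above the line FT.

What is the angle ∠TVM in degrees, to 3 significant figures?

140°

Checks: |LV| = 8.000 ✓; ∠(LV, VM) = 90.00° ✓; |VM| = 27.40 ✓; |FM| = 65.94 ✓.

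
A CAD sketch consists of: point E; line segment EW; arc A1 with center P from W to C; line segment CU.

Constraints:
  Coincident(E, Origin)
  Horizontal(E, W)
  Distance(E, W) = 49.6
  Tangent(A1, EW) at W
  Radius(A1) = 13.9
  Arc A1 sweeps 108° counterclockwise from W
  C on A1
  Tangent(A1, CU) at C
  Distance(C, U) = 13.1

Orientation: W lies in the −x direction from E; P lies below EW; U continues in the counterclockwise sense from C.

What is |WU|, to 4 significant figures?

32.00

On A1, W sits at bearing 90° from P; a 108° counterclockwise sweep puts C at bearing 198°, so C = P + 13.9·(cos 198°, sin 198°) = (-62.82, -18.20). Tangency of A1 to CU means the radius PC is perpendicular to CU, so CU runs along (−sin 198°, cos 198°); with |CU| = 13.1, U = (-58.77, -30.65). Then |WU| = |U − W| = 32.00.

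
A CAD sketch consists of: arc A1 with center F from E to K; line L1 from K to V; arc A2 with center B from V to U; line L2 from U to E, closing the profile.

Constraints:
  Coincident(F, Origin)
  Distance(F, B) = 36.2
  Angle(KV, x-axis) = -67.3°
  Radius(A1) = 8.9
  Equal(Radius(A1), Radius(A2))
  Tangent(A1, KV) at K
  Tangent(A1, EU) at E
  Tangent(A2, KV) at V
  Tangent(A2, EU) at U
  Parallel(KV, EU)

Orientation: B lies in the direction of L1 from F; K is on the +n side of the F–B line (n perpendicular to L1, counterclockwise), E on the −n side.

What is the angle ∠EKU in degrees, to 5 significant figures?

63.816°

The slot axis is L1's direction at -67.3°, so u = (cos -67.3°, sin -67.3°) = (0.38591, -0.92254) and n = (−sin -67.3°, cos -67.3°) = (0.92254, 0.38591). F is at the origin and B lies 36.2 along u from F, so B = 36.2·u = (13.970, -33.396). Tangency of A1 to both parallel lines with radius 8.9 puts K and E at F ± 8.9·n: K = (8.2106, 3.4346), E = (-8.2106, -3.4346). Equal radii place V and U the same way about B: V = B + 8.9·n = (22.180, -29.961), U = B − 8.9·n = (5.7592, -36.830). Then cos ∠EKU = KE·KU / (|KE||KU|), giving 63.816°.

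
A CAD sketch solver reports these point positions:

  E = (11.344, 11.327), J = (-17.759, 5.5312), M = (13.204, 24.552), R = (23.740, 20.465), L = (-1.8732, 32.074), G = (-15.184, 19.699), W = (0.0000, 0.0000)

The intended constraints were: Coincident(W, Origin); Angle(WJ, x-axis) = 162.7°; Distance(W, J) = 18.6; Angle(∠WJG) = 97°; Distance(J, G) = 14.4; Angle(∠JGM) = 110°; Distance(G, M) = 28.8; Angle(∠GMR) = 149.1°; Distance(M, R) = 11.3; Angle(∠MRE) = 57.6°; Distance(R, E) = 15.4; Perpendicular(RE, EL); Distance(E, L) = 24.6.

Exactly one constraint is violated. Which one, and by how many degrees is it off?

Perpendicular(RE, EL) — off by 3.90°.

W = (0.00, 0.00) ✓; WJ at 162.7° ✓; |WJ| = 18.60 ✓; ∠WJG = 97.00° ✓; |JG| = 14.40 ✓; ∠JGM = 110.0° ✓; |GM| = 28.80 ✓; ∠GMR = 149.1° ✓; |MR| = 11.30 ✓; ∠MRE = 57.60° ✓; |RE| = 15.40 ✓; ∠(RE, EL) = 93.90° ✗; |EL| = 24.60 ✓.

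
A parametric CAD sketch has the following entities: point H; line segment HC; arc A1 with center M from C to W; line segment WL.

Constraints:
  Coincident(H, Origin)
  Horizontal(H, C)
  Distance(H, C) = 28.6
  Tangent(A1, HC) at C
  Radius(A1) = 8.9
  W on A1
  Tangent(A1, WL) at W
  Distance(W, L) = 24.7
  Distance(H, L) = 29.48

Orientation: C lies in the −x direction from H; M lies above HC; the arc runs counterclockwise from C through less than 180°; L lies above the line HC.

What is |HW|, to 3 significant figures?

21.2

H is at the origin; H and C share the same y with |HC| = 28.6 and C on the −x side, so C = (-28.6, 0.00). Tangency of A1 to HC means the radius MC is perpendicular to HC, so M = C + (0, 8.9) = (-28.6, 8.90). Since MW ⟂ WL (tangency), |ML| = √(8.9² + 24.7²) = 26.3 regardless of where W sits on A1. So L lies on both circle(H, 29.48) and circle(M, 26.3); the above-HC intersection is L = (-10.2, 27.7). W is the foot of the tangent from L: W = (-20.5, 5.19).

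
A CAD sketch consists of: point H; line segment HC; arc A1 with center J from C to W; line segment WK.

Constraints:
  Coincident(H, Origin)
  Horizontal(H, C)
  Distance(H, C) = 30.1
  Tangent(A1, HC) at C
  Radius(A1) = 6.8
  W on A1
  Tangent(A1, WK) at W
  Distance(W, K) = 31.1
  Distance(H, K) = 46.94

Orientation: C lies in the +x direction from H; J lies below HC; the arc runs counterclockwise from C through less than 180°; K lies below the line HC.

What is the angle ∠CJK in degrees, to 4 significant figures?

174.2°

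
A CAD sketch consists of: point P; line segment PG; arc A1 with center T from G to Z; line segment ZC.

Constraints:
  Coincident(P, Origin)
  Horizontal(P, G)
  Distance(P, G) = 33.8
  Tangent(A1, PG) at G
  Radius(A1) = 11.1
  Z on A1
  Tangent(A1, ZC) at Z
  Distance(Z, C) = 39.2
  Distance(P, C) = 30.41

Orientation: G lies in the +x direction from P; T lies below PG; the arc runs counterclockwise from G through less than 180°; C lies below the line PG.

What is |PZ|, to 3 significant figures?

26.3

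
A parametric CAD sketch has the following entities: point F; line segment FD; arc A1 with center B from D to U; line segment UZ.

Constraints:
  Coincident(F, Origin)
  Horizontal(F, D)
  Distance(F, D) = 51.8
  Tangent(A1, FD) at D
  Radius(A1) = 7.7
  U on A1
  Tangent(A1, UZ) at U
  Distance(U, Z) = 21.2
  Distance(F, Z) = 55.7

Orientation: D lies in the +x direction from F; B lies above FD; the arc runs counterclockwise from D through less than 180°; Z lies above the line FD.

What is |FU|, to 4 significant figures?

59.51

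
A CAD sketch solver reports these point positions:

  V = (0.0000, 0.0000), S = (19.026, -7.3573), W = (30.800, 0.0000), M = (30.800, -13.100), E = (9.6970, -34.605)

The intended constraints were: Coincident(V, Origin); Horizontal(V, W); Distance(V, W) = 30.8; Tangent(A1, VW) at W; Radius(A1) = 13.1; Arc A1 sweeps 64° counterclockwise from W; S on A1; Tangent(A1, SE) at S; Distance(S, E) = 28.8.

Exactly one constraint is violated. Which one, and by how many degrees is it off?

Tangent(A1, SE) at S — off by 7.10°.

V = (0.00, 0.00) ✓; V.y = 0.00, W.y = 0.00 ✓; |VW| = 30.80 ✓; ∠(MW, WV) = 90.00° ✓; |MW| = 13.10 ✓; bearing(M→S) − bearing(M→W) = 64.00° ✓; |MS| = 13.10 ✓; ∠(MS, SE) = 82.90° ✗; |SE| = 28.80 ✓.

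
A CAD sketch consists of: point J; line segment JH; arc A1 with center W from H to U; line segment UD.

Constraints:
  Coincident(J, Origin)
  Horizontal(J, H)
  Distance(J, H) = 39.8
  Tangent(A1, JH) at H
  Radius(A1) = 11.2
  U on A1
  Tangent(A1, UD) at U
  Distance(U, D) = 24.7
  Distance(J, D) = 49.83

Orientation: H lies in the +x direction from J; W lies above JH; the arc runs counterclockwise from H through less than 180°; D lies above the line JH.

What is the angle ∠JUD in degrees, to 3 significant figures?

71.5°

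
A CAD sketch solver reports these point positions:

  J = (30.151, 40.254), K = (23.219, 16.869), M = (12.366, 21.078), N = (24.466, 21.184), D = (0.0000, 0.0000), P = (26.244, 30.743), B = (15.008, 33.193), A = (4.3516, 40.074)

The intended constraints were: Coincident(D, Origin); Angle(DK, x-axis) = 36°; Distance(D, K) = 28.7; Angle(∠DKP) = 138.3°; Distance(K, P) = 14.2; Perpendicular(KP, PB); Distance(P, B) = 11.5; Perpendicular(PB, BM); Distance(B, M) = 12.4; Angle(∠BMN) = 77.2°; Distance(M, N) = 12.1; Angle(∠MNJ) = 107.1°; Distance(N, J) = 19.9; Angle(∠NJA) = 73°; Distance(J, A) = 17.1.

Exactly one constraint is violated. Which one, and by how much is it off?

Distance(J, A) = 17.1 — off by 8.70.

D = (0.00, 0.00) ✓; DK at 36.00° ✓; |DK| = 28.70 ✓; ∠DKP = 138.3° ✓; |KP| = 14.20 ✓; ∠(KP, PB) = 90.00° ✓; |PB| = 11.50 ✓; ∠(PB, BM) = 90.00° ✓; |BM| = 12.40 ✓; ∠BMN = 77.20° ✓; |MN| = 12.10 ✓; ∠MNJ = 107.1° ✓; |NJ| = 19.90 ✓; ∠NJA = 73.00° ✓; |JA| = 25.80 ✗.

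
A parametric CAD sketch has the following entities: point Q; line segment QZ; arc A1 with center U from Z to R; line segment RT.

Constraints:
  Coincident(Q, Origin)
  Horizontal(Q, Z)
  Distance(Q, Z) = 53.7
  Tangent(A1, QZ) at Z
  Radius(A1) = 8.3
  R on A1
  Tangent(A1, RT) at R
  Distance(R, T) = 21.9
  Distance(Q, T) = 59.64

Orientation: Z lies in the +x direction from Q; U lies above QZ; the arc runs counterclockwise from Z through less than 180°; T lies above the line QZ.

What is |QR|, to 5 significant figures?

62.223

Checks: ∠(UZ, ZQ) = 90.00° ✓; |UZ| = 8.300 ✓; |UR| = 8.300 ✓; ∠(UR, RT) = 90.00° ✓; |RT| = 21.90 ✓; |QT| = 59.64 ✓.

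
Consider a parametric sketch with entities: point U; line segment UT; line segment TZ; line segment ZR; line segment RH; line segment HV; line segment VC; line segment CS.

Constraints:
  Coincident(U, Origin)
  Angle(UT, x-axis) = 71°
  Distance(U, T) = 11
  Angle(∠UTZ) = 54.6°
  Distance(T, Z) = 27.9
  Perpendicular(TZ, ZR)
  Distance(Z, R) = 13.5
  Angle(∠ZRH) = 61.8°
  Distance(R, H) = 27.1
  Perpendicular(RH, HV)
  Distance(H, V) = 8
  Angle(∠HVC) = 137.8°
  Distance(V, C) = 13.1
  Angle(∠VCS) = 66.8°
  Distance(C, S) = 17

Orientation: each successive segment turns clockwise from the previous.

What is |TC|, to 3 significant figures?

22.8

U is at the origin; UT runs at 71.0° with length 11.0, so T = (3.58, 10.4). ∠UTZ = 54.6° gives TZ at -54.4° from the x-axis; with |TZ| = 27.9, Z = (19.8, -12.3). TZ ⟂ ZR, so ZR runs at -144°; with |ZR| = 13.5, R = (8.85, -20.1). ∠ZRH = 61.8° gives RH at 97.4° from the x-axis; with |RH| = 27.1, H = (5.36, 6.73). RH ⟂ HV, so HV runs at 7.40°; with |HV| = 8.0, V = (13.3, 7.76). ∠HVC = 137.8° gives VC at -34.8° from the x-axis; with |VC| = 13.1, C = (24.0, 0.285). Then |TC| = |C − T| = 22.8.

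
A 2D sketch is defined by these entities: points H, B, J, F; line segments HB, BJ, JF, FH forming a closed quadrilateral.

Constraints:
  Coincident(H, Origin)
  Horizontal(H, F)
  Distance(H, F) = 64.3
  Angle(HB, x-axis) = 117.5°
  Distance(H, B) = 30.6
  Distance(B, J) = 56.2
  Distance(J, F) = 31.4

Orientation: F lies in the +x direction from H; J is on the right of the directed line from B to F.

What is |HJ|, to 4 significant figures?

33.25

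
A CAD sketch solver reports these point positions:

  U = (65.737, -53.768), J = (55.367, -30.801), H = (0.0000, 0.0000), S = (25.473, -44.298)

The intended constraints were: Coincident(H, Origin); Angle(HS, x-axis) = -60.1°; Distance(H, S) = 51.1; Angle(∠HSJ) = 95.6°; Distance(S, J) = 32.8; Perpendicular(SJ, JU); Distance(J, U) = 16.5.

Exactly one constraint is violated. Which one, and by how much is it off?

Distance(J, U) = 16.5 — off by 8.70.

H = (0.00, 0.00) ✓; HS at -60.10° ✓; |HS| = 51.10 ✓; ∠HSJ = 95.60° ✓; |SJ| = 32.80 ✓; ∠(SJ, JU) = 90.00° ✓; |JU| = 25.20 ✗.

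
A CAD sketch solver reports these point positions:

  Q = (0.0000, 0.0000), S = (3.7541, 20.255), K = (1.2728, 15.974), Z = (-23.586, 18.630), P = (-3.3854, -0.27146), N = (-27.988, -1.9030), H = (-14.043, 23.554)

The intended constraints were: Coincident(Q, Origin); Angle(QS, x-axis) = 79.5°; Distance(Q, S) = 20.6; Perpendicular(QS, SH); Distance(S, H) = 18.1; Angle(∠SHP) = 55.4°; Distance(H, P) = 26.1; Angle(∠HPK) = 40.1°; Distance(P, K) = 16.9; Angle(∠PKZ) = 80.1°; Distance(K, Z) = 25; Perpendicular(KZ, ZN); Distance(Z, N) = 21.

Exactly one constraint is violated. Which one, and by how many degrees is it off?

Perpendicular(KZ, ZN) — off by 6.00°.

Q = (0.00, 0.00) ✓; QS at 79.50° ✓; |QS| = 20.60 ✓; ∠(QS, SH) = 90.00° ✓; |SH| = 18.10 ✓; ∠SHP = 55.40° ✓; |HP| = 26.10 ✓; ∠HPK = 40.10° ✓; |PK| = 16.90 ✓; ∠PKZ = 80.10° ✓; |KZ| = 25.00 ✓; ∠(KZ, ZN) = 84.00° ✗; |ZN| = 21.00 ✓.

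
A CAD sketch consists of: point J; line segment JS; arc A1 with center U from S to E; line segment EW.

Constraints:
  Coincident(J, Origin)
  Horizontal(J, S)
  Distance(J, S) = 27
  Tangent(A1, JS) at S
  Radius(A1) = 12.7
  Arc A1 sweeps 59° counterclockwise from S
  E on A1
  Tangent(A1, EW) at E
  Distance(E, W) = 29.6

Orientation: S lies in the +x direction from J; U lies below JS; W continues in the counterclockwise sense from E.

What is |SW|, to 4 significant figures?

40.95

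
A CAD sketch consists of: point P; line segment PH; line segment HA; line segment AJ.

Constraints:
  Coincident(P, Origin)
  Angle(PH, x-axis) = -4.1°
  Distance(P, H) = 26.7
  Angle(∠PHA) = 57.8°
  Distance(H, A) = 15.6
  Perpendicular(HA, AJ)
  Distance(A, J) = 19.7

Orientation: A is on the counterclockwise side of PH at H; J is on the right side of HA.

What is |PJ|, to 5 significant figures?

42.316

P is at the origin; PH runs at -4.1° with length 26.7, so H = 26.7·(cos -4.1°, sin -4.1°) = (26.632, -1.9090). ∠PHA = 57.8°, so HA runs at -4.1° + (180° − 57.8°) = 118.10° from the x-axis; with |HA| = 15.6, A = H + 15.6·(cos 118.10°, sin 118.10°) = (19.284, 11.852). HA is perpendicular to AJ; with |AJ| = 19.7 on the right of HA, J = A + 19.7·(0.88213, 0.47101) = (36.662, 21.131). Then |PJ| = |J − P| = 42.316.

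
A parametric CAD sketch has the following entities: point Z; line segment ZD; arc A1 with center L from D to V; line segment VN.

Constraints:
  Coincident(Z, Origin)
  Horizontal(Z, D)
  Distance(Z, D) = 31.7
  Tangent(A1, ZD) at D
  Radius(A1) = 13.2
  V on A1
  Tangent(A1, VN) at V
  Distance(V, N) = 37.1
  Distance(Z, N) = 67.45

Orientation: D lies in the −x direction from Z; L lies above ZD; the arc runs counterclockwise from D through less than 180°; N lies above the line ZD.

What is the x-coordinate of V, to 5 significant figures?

-21.481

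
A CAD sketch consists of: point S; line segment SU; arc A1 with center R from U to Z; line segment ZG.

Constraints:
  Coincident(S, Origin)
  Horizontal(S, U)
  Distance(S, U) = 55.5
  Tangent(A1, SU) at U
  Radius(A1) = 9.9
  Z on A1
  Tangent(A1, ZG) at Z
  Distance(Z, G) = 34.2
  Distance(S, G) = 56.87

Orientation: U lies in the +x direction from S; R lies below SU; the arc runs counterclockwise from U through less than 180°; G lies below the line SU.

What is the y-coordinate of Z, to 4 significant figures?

-7.920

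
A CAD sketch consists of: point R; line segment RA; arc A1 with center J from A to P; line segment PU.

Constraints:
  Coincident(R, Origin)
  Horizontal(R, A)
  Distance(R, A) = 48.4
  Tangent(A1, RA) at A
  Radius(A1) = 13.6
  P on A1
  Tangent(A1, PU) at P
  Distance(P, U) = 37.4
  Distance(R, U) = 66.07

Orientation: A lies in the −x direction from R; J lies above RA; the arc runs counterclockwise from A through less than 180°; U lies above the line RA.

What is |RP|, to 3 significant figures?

38.2

R is at the origin; RA is horizontal with |RA| = 48.4 and A on the −x side, so A = (-48.4, 0.00). A1 meets RA tangentially, so JA is at right angles to RA, so J = A + (0, 13.6) = (-48.4, 13.6). Since JP ⟂ PU (tangency), |JU| = √(13.6² + 37.4²) = 39.8 regardless of where P sits on A1. So U lies on both circle(R, 66.07) and circle(J, 39.8); the above-RA intersection is U = (-40.1, 52.5). P is the foot of the tangent from U: P = (-34.9, 15.5).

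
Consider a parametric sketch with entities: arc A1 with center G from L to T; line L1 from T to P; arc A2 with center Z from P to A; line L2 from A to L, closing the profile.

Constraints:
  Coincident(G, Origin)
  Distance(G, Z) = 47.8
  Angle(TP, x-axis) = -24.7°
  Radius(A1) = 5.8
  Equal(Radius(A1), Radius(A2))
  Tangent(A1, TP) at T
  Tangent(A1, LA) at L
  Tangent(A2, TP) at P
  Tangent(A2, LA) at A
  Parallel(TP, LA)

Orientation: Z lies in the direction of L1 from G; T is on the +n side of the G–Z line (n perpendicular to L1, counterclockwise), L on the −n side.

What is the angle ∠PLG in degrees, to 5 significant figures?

76.359°

Tangency of A1 to both parallel lines with radius 5.8 puts T and L at G ± 5.8·n: T = (2.4236, 5.2693), L = (-2.4236, -5.2693). Equal radii place P and A the same way about Z: P = Z + 5.8·n = (45.850, -14.705), A = Z − 5.8·n = (41.003, -25.243). Then cos ∠PLG = LP·LG / (|LP||LG|), giving 76.359°.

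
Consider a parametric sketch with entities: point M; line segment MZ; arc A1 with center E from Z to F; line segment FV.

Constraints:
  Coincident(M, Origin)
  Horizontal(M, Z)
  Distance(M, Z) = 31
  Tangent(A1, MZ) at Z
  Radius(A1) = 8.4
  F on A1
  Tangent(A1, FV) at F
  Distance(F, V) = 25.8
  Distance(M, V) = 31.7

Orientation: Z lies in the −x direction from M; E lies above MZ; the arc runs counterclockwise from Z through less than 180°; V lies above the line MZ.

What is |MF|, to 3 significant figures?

23.8

Checks: |EF| = 8.400 ✓; ∠(EF, FV) = 90.00° ✓; |FV| = 25.80 ✓; |MV| = 31.70 ✓.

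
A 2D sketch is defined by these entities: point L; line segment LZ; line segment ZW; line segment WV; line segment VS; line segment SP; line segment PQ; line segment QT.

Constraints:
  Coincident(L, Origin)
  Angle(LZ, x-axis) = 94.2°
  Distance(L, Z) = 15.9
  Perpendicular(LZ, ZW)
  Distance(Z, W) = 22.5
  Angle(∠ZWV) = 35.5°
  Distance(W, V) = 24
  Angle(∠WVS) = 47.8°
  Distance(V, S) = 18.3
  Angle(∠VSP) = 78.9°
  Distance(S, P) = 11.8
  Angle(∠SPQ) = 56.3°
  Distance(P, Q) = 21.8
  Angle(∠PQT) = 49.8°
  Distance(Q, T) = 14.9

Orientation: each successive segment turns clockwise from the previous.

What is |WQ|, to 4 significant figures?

26.59

∠VSP = 78.9° gives SP at -13.60° from the x-axis; with |SP| = 11.8, P = (15.08, 17.68). ∠SPQ = 56.3° gives PQ at -137.3° from the x-axis; with |PQ| = 21.8, Q = (-0.9443, 2.899). Then |WQ| = |Q − W| = 26.59.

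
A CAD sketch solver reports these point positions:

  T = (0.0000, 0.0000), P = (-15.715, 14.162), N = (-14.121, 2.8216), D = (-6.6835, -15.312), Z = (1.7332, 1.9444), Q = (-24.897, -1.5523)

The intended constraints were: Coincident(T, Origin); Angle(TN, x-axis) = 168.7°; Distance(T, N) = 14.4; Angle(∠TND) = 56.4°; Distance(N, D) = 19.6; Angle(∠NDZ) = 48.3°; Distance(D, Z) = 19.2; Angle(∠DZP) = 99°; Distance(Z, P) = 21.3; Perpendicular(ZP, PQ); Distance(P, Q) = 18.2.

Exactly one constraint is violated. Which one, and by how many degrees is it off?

Perpendicular(ZP, PQ) — off by 4.70°.

T = (0.00, 0.00) ✓; TN at 168.7° ✓; |TN| = 14.40 ✓; ∠TND = 56.40° ✓; |ND| = 19.60 ✓; ∠NDZ = 48.30° ✓; |DZ| = 19.20 ✓; ∠DZP = 99.00° ✓; |ZP| = 21.30 ✓; ∠(ZP, PQ) = 94.70° ✗; |PQ| = 18.20 ✓.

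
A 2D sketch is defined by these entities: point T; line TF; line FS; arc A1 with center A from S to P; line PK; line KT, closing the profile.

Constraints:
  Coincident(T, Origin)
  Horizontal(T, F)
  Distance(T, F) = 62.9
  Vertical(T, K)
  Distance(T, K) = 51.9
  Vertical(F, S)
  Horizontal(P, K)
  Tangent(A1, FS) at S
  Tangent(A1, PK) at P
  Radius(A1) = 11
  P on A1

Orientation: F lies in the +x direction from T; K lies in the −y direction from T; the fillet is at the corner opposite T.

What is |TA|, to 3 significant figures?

66.1

T is at the origin; T and F share the same y with |TF| = 62.9 and F on the +x side, so F = (62.9, 0.00). TK is vertical with |TK| = 51.9 and K on the −y side, so K = (0.00, -51.9). The virtual corner opposite T is at (62.9, -51.9). The tangent condition forces AS to be normal to FS and since A1 is tangent to PK there, AP ⟂ PK, with radius 11.0, so the center A sits 11.0 in from both sides at A = (51.9, -40.9). Then |TA| = |A − T| = 66.1.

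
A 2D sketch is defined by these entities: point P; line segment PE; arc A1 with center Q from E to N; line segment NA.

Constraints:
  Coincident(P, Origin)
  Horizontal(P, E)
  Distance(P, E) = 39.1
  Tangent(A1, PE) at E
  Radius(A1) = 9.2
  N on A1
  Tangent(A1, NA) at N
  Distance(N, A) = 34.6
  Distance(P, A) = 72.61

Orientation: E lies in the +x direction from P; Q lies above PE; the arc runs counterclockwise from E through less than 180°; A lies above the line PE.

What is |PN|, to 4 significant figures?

47.51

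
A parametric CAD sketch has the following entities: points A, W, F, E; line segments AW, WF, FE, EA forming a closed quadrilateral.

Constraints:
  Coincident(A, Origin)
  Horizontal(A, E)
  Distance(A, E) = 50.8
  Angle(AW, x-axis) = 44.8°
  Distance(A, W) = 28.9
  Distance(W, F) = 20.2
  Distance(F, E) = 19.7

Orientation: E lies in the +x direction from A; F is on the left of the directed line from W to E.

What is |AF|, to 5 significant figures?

43.698

A is at the origin; AE is horizontal with |AE| = 50.8 and E in +x, so E = (50.8, 0). AW runs at 44.8° with |AW| = 28.9, so W = (20.507, 20.364). F is determined by |WF| = 20.2 and |FE| = 19.7 together: it lies at the intersection of circle(W, 20.2) and circle(E, 19.7). With |WE| = 36.502, the foot of the radical line on WE is 18.524 from W and the perpendicular offset is √(20.2² − 18.524²) = 8.0558. Taking the left-of-WE solution: F = (40.374, 16.715).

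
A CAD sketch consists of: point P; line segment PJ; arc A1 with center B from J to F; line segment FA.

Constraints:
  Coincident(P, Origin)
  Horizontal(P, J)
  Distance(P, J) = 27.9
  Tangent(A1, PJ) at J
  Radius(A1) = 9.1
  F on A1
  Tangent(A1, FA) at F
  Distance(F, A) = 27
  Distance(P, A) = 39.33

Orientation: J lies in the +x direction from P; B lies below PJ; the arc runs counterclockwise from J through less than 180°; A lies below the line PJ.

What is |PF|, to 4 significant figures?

20.65

Checks: ∠(BJ, JP) = 90.00° ✓; |BJ| = 9.100 ✓; |BF| = 9.100 ✓; ∠(BF, FA) = 90.00° ✓; |FA| = 27.00 ✓; |PA| = 39.33 ✓.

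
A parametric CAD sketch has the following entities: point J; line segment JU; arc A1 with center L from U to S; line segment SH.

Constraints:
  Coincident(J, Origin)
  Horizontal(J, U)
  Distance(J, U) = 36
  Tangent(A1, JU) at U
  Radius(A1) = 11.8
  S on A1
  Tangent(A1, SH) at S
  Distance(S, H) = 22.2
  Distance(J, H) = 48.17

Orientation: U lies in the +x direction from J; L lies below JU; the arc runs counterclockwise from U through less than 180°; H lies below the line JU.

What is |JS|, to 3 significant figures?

29.1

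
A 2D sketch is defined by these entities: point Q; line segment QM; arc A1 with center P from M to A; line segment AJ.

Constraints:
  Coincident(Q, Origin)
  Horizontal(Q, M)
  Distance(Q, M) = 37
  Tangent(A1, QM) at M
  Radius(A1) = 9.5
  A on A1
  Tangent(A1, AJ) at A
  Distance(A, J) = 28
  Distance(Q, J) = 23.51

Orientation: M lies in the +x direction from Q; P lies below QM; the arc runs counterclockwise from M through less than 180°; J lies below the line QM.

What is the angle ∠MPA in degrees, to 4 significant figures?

42.31°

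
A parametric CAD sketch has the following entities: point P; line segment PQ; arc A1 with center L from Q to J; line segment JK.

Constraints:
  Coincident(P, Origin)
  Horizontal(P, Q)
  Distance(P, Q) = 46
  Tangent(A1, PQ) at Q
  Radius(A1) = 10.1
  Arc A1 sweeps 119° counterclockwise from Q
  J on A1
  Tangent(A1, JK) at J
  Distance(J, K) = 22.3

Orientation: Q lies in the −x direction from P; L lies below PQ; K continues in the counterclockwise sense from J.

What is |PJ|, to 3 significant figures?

56.8

P is at the origin; P and Q share the same y with |PQ| = 46.0 and Q on the −x side, so Q = (-46.0, 0.00). A1 meets PQ tangentially, so LQ is at right angles to PQ, so L = Q + (0, -10.1) = (-46.0, -10.1). On A1, Q sits at bearing 90° from L; a 119° counterclockwise sweep puts J at bearing 209°, so J = L + 10.1·(cos 209°, sin 209°) = (-54.8, -15.0). Then |PJ| = |J − P| = 56.8.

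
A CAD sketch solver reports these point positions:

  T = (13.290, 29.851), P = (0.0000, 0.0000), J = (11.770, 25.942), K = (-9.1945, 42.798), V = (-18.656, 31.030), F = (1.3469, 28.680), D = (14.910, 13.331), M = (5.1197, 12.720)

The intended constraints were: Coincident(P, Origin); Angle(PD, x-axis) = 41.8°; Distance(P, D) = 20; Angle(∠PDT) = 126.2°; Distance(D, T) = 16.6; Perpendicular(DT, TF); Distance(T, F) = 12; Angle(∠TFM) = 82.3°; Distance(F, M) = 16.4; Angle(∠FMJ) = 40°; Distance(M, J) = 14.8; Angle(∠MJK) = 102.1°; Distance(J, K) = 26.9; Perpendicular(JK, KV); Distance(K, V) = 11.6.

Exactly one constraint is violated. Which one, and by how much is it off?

Distance(K, V) = 11.6 — off by 3.50.

P = (0.00, 0.00) ✓; PD at 41.80° ✓; |PD| = 20.00 ✓; ∠PDT = 126.2° ✓; |DT| = 16.60 ✓; ∠(DT, TF) = 90.00° ✓; |TF| = 12.00 ✓; ∠TFM = 82.30° ✓; |FM| = 16.40 ✓; ∠FMJ = 40.00° ✓; |MJ| = 14.80 ✓; ∠MJK = 102.1° ✓; |JK| = 26.90 ✓; ∠(JK, KV) = 90.00° ✓; |KV| = 15.10 ✗.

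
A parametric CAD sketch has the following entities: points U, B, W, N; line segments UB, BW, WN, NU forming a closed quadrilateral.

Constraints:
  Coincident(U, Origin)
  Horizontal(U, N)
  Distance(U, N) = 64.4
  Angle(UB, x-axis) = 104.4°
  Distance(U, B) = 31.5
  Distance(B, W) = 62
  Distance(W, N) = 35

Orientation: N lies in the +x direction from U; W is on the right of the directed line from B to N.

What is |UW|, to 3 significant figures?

36.9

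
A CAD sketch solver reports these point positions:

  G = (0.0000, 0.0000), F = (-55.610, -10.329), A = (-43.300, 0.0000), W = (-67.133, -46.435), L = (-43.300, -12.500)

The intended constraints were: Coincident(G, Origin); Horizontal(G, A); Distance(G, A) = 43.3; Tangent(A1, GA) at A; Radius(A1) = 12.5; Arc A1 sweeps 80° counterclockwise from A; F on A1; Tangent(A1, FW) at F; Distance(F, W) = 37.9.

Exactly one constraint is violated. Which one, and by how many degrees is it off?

Tangent(A1, FW) at F — off by 7.70°.

G = (0.00, 0.00) ✓; G.y = 0.00, A.y = 0.00 ✓; |GA| = 43.30 ✓; ∠(LA, AG) = 90.00° ✓; |LA| = 12.50 ✓; bearing(L→F) − bearing(L→A) = 80.00° ✓; |LF| = 12.50 ✓; ∠(LF, FW) = 97.70° ✗; |FW| = 37.90 ✓.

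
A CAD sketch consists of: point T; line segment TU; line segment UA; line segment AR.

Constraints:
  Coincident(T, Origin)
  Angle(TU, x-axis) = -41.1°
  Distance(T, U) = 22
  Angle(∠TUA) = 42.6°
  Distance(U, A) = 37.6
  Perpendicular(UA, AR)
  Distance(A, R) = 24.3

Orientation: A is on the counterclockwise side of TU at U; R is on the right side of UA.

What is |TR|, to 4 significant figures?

44.66

∠TUA = 42.6°, so UA runs at -41.1° + (180° − 42.6°) = 96.30° from the x-axis; with |UA| = 37.6, A = U + 37.6·(cos 96.30°, sin 96.30°) = (12.45, 22.91). UA is perpendicular to AR; with |AR| = 24.3 on the right of UA, R = A + 24.3·(0.9940, 0.1097) = (36.61, 25.58). Then |TR| = |R − T| = 44.66.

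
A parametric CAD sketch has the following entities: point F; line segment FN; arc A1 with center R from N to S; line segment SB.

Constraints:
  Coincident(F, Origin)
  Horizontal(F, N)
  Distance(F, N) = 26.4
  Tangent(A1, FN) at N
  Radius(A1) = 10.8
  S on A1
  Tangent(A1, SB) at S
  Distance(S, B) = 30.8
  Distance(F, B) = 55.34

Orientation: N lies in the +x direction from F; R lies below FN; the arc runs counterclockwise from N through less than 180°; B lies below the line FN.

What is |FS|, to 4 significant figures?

24.72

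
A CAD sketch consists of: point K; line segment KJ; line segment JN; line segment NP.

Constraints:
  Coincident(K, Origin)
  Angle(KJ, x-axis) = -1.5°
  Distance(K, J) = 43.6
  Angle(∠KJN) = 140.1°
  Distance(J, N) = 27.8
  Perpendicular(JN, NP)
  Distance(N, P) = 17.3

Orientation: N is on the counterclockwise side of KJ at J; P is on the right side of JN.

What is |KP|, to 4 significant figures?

76.16

K is at the origin; KJ runs at -1.5° with length 43.6, so J = 43.6·(cos -1.5°, sin -1.5°) = (43.59, -1.141). ∠KJN = 140.1°, so JN runs at -1.5° + (180° − 140.1°) = 38.40° from the x-axis; with |JN| = 27.8, N = J + 27.8·(cos 38.40°, sin 38.40°) = (65.37, 16.13). JN ⟂ NP; with |NP| = 17.3 on the right of JN, P = N + 17.3·(0.6211, -0.7837) = (76.12, 2.569). Then |KP| = |P − K| = 76.16.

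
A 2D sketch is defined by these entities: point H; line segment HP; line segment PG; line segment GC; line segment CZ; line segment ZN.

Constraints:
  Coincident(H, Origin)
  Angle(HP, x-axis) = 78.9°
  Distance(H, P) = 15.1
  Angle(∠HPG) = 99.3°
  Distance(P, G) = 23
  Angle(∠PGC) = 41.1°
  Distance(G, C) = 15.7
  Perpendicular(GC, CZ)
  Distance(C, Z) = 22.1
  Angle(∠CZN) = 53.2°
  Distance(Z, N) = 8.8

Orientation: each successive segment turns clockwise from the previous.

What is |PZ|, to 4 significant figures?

7.169

H is at the origin; HP runs at 78.9° with length 15.1, so P = (2.907, 14.82). ∠HPG = 99.3° gives PG at -1.800° from the x-axis; with |PG| = 23.0, G = (25.90, 14.10). ∠PGC = 41.1° gives GC at -140.7° from the x-axis; with |GC| = 15.7, C = (13.75, 4.151). GC is perpendicular to CZ, so CZ runs at 129.3°; with |CZ| = 22.1, Z = (-0.2513, 21.25). Then |PZ| = |Z − P| = 7.169.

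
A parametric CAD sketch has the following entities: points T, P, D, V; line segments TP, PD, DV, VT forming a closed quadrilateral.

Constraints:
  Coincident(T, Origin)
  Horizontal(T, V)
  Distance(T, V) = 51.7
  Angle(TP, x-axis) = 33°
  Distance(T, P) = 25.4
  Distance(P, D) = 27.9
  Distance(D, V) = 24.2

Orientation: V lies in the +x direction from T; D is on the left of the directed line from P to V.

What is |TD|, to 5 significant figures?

53.006

Checks: |TV| = 51.70 ✓; |TP| = 25.40 ✓; |PD| = 27.90 ✓; |DV| = 24.20 ✓.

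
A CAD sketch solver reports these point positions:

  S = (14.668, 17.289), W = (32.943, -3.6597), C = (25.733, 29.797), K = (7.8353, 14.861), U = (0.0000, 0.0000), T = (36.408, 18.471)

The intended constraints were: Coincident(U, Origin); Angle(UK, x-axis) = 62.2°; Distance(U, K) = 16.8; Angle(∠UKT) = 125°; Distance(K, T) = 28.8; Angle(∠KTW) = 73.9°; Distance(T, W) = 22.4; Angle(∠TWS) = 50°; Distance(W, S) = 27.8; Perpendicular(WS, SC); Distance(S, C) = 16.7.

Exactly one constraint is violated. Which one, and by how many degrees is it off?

Perpendicular(WS, SC) — off by 7.40°.

U = (0.00, 0.00) ✓; UK at 62.20° ✓; |UK| = 16.80 ✓; ∠UKT = 125.0° ✓; |KT| = 28.80 ✓; ∠KTW = 73.90° ✓; |TW| = 22.40 ✓; ∠TWS = 50.00° ✓; |WS| = 27.80 ✓; ∠(WS, SC) = 82.60° ✗; |SC| = 16.70 ✓.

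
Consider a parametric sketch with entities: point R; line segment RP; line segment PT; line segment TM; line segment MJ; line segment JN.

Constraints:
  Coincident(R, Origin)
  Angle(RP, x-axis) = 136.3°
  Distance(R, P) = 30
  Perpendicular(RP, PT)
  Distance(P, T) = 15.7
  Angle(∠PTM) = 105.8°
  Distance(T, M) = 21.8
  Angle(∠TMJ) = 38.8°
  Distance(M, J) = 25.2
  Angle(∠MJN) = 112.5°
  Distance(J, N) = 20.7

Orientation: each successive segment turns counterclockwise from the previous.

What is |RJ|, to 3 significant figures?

23.6

R is at the origin; RP runs at 136.3° with length 30.0, so P = (-21.7, 20.7). RP ⟂ PT, so PT runs at -134°; with |PT| = 15.7, T = (-32.5, 9.38). ∠PTM = 105.8° gives TM at -59.5° from the x-axis; with |TM| = 21.8, M = (-21.5, -9.41). ∠TMJ = 38.8° gives MJ at 81.7° from the x-axis; with |MJ| = 25.2, J = (-17.8, 15.5). Then |RJ| = |J − R| = 23.6.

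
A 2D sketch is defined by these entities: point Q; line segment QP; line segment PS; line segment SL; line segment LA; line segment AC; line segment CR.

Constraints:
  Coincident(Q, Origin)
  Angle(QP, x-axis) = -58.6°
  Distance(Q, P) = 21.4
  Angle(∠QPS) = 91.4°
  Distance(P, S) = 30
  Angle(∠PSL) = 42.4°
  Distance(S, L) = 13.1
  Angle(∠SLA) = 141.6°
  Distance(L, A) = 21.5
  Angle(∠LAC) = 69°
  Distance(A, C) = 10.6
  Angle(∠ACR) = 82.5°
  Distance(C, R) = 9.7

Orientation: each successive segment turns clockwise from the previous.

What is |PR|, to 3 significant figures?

11.6

Q is at the origin; QP runs at -58.6° with length 21.4, so P = (11.1, -18.3). ∠QPS = 91.4° gives PS at -147° from the x-axis; with |PS| = 30.0, S = (-14.1, -34.5). ∠PSL = 42.4° gives SL at 75.2° from the x-axis; with |SL| = 13.1, L = (-10.7, -21.9). ∠SLA = 141.6° gives LA at 36.8° from the x-axis; with |LA| = 21.5, A = (6.49, -8.97). ∠LAC = 69.0° gives AC at -74.2° from the x-axis; with |AC| = 10.6, C = (9.38, -19.2). ∠ACR = 82.5° gives CR at -172° from the x-axis; with |CR| = 9.7, R = (-0.218, -20.6). Then |PR| = |R − P| = 11.6.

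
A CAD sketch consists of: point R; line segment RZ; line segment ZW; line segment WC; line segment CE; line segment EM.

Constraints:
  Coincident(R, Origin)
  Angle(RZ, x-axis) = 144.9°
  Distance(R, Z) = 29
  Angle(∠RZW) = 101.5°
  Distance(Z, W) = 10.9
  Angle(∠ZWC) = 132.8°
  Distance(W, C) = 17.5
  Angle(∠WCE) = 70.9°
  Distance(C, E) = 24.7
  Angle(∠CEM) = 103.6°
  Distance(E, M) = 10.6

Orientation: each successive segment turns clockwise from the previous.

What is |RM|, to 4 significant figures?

14.09

R is at the origin; RZ runs at 144.9° with length 29.0, so Z = (-23.73, 16.68). ∠RZW = 101.5° gives ZW at 66.40° from the x-axis; with |ZW| = 10.9, W = (-19.36, 26.66). ∠ZWC = 132.8° gives WC at 19.20° from the x-axis; with |WC| = 17.5, C = (-2.836, 32.42). ∠WCE = 70.9° gives CE at -89.90° from the x-axis; with |CE| = 24.7, E = (-2.793, 7.719). ∠CEM = 103.6° gives EM at -166.3° from the x-axis; with |EM| = 10.6, M = (-13.09, 5.208). Then |RM| = |M − R| = 14.09.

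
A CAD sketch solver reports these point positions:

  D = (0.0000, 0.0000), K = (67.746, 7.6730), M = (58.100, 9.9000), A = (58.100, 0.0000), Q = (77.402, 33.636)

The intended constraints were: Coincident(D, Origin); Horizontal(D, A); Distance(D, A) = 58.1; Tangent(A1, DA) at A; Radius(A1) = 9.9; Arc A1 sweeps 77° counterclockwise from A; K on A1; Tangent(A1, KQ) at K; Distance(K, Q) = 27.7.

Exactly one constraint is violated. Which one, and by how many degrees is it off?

Tangent(A1, KQ) at K — off by 7.40°.

D = (0.00, 0.00) ✓; D.y = 0.00, A.y = 0.00 ✓; |DA| = 58.10 ✓; ∠(MA, AD) = 90.00° ✓; |MA| = 9.900 ✓; bearing(M→K) − bearing(M→A) = 77.00° ✓; |MK| = 9.900 ✓; ∠(MK, KQ) = 97.40° ✗; |KQ| = 27.70 ✓.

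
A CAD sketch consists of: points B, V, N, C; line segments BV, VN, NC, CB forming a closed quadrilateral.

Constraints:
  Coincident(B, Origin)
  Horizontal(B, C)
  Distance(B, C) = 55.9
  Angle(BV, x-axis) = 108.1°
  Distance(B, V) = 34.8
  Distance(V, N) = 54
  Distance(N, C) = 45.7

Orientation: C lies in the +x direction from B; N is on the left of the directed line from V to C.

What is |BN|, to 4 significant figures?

60.64

B is at the origin; B and C share the same y with |BC| = 55.9 and C in +x, so C = (55.9, 0). BV runs at 108.1° with |BV| = 34.8, so V = (-10.81, 33.08). N is determined by |VN| = 54.0 and |NC| = 45.7 together: it lies at the intersection of circle(V, 54.0) and circle(C, 45.7). With |VC| = 74.46, the foot of the radical line on VC is 42.79 from V and the perpendicular offset is √(54.0² − 42.79²) = 32.94. Taking the left-of-VC solution: N = (42.16, 43.58).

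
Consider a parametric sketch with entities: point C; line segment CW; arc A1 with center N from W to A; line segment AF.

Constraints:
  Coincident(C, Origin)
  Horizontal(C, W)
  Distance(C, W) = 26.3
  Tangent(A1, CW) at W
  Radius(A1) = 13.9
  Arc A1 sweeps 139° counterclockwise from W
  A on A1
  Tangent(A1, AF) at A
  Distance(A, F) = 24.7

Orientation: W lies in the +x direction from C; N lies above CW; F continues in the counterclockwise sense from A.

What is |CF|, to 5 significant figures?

43.926

C is at the origin; C and W share the same y with |CW| = 26.3 and W on the +x side, so W = (26.300, 0.0000). A1 meets CW tangentially, so NW is at right angles to CW, so N = W + (0, 13.9) = (26.300, 13.900). On A1, W sits at bearing -90° from N; a 139° counterclockwise sweep puts A at bearing 49°, so A = N + 13.9·(cos 49°, sin 49°) = (35.419, 24.390). Since A1 is tangent to AF there, NA ⟂ AF, so AF runs along (−sin 49°, cos 49°); with |AF| = 24.7, F = (16.778, 40.595). Then |CF| = |F − C| = 43.926.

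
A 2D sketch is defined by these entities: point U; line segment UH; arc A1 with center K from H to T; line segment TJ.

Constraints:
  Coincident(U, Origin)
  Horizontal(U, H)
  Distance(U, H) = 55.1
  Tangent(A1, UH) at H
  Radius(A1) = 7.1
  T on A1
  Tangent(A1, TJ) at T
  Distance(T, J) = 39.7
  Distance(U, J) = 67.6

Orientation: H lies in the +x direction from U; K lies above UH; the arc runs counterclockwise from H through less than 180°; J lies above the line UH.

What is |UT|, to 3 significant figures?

62.5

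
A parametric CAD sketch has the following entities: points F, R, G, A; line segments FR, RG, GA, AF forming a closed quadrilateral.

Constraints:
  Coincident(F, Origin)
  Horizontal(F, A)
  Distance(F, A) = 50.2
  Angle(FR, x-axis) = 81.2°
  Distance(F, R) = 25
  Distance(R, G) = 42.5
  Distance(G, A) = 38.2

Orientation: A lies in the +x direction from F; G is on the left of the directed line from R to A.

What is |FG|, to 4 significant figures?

58.18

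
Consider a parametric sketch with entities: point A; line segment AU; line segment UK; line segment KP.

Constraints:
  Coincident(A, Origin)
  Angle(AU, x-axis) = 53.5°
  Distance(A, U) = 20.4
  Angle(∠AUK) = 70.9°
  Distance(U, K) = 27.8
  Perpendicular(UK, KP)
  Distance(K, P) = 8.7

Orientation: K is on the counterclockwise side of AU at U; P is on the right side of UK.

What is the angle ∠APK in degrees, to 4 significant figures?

37.06°

∠AUK = 70.9°, so UK runs at 53.5° + (180° − 70.9°) = 162.6° from the x-axis; with |UK| = 27.8, K = U + 27.8·(cos 162.6°, sin 162.6°) = (-14.39, 24.71). The perpendicularity gives KP at right angles to UK; with |KP| = 8.7 on the right of UK, P = K + 8.7·(0.2990, 0.9542) = (-11.79, 33.01). Then cos ∠APK = PA·PK / (|PA||PK|), giving 37.06°.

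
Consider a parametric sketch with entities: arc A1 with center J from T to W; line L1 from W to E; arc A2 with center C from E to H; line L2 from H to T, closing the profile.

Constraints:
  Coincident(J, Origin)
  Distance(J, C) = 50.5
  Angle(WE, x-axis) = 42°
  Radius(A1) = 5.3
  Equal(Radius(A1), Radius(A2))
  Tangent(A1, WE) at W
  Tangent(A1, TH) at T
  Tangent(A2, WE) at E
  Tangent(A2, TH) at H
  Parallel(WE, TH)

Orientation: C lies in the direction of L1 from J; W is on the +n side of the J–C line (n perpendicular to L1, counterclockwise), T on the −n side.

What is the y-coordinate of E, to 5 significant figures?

37.730

The slot axis is L1's direction at 42.0°, so u = (cos 42.0°, sin 42.0°) = (0.74314, 0.66913) and n = (−sin 42.0°, cos 42.0°) = (-0.66913, 0.74314). J is at the origin and C lies 50.5 along u from J, so C = 50.5·u = (37.529, 33.791). Tangency of A1 to both parallel lines with radius 5.3 puts W and T at J ± 5.3·n: W = (-3.5464, 3.9387), T = (3.5464, -3.9387). Equal radii place E and H the same way about C: E = C + 5.3·n = (33.982, 37.730), H = C − 5.3·n = (41.075, 29.852). So E.y = 37.730.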